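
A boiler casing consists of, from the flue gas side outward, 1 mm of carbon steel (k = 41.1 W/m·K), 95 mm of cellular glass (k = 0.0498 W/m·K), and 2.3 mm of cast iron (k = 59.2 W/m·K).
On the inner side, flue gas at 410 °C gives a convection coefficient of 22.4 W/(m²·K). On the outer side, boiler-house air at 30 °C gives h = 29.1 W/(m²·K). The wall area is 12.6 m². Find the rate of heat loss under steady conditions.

Q ≈ 2410 W

Series thermal resistances:
R_inner film = 1/(h_i·A) = 1/(22.4×12.6) = 0.003543 K/W
R_carbon steel = L/(kA) = 0.001/(41.1×12.6) = 1.931×10^-6 K/W
R_cellular glass = L/(kA) = 0.095/(0.0498×12.6) = 0.1514 K/W
R_cast iron = L/(kA) = 0.0023/(59.2×12.6) = 3.083×10^-6 K/W
R_outer film = 1/(h_o·A) = 1/(29.1×12.6) = 0.002727 K/W
R_total = 0.1577 K/W
Q = ΔT / R_total = 380 / 0.1577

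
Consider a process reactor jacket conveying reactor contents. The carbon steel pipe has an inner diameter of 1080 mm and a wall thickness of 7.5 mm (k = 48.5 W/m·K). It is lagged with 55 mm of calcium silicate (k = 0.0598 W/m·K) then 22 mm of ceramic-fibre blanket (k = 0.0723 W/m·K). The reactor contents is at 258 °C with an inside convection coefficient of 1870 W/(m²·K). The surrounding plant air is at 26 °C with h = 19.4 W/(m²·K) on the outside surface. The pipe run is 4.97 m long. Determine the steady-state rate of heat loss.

For a radial system each layer contributes R = ln(r_out/r_in)/(2πkL); films add R = 1/(hA).
R_inner film = 1/(h_i·2πr₁L) = 1/(1870×2π×0.54×4.97) = 3.171×10^-5 K/W
R_carbon steel pipe wall = ln(547.5/540)/(2π×48.5×4.97) = 9.107×10^-6 K/W
R_calcium silicate = ln(602.5/547.5)/(2π×0.0598×4.97) = 0.05126 K/W
R_ceramic-fibre blanket = ln(624.5/602.5)/(2π×0.0723×4.97) = 0.01588 K/W
R_outer film = 1/(h_o·2πr_oL) = 1/(19.4×2π×0.6245×4.97) = 0.002643 K/W
R_total = 0.06983 K/W
Q = ΔT/R_total = 232/0.06983

Q ≈ 3320 W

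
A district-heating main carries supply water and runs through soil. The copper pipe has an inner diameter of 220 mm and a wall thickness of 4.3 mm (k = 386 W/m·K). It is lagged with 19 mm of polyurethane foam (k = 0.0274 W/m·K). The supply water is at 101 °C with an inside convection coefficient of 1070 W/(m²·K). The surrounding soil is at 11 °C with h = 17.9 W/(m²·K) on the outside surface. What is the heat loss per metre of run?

Treating each annulus and film as a series resistance:
R_inner film = 1/(h_i·2πr₁L) = 1/(1070×2π×0.11×1) = 0.001352 K/W
R_copper pipe wall = ln(114.3/110)/(2π×386×1) = 1.581×10^-5 K/W
R_polyurethane foam = ln(133.3/114.3)/(2π×0.0274×1) = 0.8932 K/W
R_outer film = 1/(h_o·2πr_oL) = 1/(17.9×2π×0.1333×1) = 0.0667 K/W
R_total = 0.9613 K/W
Q = ΔT/R_total = 90/0.9613

q′ ≈ 93.6 W/m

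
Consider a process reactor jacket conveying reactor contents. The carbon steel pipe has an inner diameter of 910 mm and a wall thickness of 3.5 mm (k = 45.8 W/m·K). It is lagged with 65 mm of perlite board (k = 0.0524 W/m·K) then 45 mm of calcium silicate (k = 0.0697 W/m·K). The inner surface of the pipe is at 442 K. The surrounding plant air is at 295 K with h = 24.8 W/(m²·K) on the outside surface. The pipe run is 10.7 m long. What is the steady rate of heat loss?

Q ≈ 2610 W

Radial resistances (cylindrical: R_cond = ln(r_o/r_i)/(2πkL), R_conv = 1/(h·2πrL)):
R_carbon steel pipe wall = ln(458.5/455)/(2π×45.8×10.7) = 2.489×10^-6 K/W
R_perlite board = ln(523.5/458.5)/(2π×0.0524×10.7) = 0.03763 K/W
R_calcium silicate = ln(568.5/523.5)/(2π×0.0697×10.7) = 0.0176 K/W
R_outer film = 1/(h_o·2πr_oL) = 1/(24.8×2π×0.5685×10.7) = 0.001055 K/W
R_total = 0.05629 K/W
Q = ΔT/R_total = 147/0.05629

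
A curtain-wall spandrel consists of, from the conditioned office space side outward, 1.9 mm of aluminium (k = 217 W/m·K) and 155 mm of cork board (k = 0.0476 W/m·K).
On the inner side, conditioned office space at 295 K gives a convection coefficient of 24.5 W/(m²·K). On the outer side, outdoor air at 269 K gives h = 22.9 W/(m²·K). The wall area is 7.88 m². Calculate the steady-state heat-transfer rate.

Q ≈ 61.3 W

Model the wall as resistances in series:
R_inner film = 1/(h_i·A) = 1/(24.5×7.88) = 0.00518 K/W
R_aluminium = L/(kA) = 0.0019/(217×7.88) = 1.111×10^-6 K/W
R_cork board = L/(kA) = 0.155/(0.0476×7.88) = 0.4132 K/W
R_outer film = 1/(h_o·A) = 1/(22.9×7.88) = 0.005542 K/W
R_total = 0.424 K/W
Q = ΔT / R_total = 26 / 0.424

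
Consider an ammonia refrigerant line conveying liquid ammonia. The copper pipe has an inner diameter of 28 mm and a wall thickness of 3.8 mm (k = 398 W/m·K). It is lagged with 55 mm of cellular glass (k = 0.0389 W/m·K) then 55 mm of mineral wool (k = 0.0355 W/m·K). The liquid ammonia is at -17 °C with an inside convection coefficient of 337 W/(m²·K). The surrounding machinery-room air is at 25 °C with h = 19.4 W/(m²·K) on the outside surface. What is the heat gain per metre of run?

For a radial system each layer contributes R = ln(r_out/r_in)/(2πkL); films add R = 1/(hA).
R_inner film = 1/(h_i·2πr₁L) = 1/(337×2π×0.014×1) = 0.03373 K/W
R_copper pipe wall = ln(17.8/14)/(2π×398×1) = 9.603×10^-5 K/W
R_cellular glass = ln(72.8/17.8)/(2π×0.0389×1) = 5.763 K/W
R_mineral wool = ln(127.8/72.8)/(2π×0.0355×1) = 2.523 K/W
R_outer film = 1/(h_o·2πr_oL) = 1/(19.4×2π×0.1278×1) = 0.06419 K/W
R_total = 8.384 K/W
Q = ΔT/R_total = 42/8.384

q′ ≈ 5.01 W/m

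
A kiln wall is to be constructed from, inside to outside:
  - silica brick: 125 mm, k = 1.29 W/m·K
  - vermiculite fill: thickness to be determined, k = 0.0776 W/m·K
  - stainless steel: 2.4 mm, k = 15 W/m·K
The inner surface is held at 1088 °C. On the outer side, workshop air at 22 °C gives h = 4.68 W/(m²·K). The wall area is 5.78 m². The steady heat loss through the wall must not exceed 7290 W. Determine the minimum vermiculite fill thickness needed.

Thermal resistances in series:
R_silica brick = L/(kA) = 0.125/(1.29×5.78) = 0.01676 K/W
R_stainless steel = L/(kA) = 0.0024/(15×5.78) = 2.768×10^-5 K/W
R_outer film = 1/(h_o·A) = 1/(4.68×5.78) = 0.03697 K/W
Sum of the known resistances R_other = 0.05376 K/W
Required total resistance R_tot = ΔT/Q_allow = 1066/7290 = 0.1462 K/W
R_vermiculite fill = R_tot − R_other = 0.09247 K/W
L = R·k·A = 0.09247×0.0776×5.78

L ≈ 41.5 mm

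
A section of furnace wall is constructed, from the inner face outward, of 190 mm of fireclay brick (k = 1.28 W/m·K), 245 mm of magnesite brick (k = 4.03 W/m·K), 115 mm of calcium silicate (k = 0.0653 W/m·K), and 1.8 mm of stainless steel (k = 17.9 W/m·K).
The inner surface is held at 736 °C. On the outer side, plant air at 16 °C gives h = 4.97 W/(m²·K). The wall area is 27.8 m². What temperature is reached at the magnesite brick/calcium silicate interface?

T ≈ 667 °C

Series thermal resistances:
R_fireclay brick = L/(kA) = 0.19/(1.28×27.8) = 0.005339 K/W
R_magnesite brick = L/(kA) = 0.245/(4.03×27.8) = 0.002187 K/W
R_calcium silicate = L/(kA) = 0.115/(0.0653×27.8) = 0.06335 K/W
R_stainless steel = L/(kA) = 0.0018/(17.9×27.8) = 3.617×10^-6 K/W
R_outer film = 1/(h_o·A) = 1/(4.97×27.8) = 0.007238 K/W
R_total = 0.07812 K/W;  Q = ΔT/R_total = 720/0.07812 = 9217 W
T_interface = T_inner − Q·ΣR(inner→interface) = 736 − 9220×0.007526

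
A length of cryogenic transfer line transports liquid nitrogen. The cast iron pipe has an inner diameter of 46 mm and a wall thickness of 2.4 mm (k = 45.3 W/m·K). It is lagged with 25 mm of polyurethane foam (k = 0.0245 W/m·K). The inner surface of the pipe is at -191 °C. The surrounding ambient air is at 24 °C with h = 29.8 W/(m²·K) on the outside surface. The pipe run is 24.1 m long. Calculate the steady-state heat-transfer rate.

Q ≈ 1140 W

For a radial system each layer contributes R = ln(r_out/r_in)/(2πkL); films add R = 1/(hA).
R_cast iron pipe wall = ln(25.4/23)/(2π×45.3×24.1) = 1.447×10^-5 K/W
R_polyurethane foam = ln(50.4/25.4)/(2π×0.0245×24.1) = 0.1847 K/W
R_outer film = 1/(h_o·2πr_oL) = 1/(29.8×2π×0.0504×24.1) = 0.004397 K/W
R_total = 0.1891 K/W
Q = ΔT/R_total = 215/0.1891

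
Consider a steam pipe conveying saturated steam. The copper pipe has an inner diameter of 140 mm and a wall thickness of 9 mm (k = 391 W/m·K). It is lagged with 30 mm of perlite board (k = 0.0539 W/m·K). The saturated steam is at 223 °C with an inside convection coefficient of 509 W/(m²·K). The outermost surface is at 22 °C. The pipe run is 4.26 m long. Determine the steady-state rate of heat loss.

Q ≈ 897 W

Cylindrical conduction, so R = ln(r₂/r₁)/(2πkL) per layer, in series:
R_inner film = 1/(h_i·2πr₁L) = 1/(509×2π×0.07×4.26) = 0.001049 K/W
R_copper pipe wall = ln(79/70)/(2π×391×4.26) = 1.156×10^-5 K/W
R_perlite board = ln(109/79)/(2π×0.0539×4.26) = 0.2231 K/W
R_total = 0.2242 K/W
Q = ΔT/R_total = 201/0.2242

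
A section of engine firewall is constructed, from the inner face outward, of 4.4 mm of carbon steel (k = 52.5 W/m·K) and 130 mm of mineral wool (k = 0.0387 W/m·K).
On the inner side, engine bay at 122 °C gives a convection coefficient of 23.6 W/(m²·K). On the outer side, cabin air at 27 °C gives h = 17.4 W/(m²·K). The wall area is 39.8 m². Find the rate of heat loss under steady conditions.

Treating each layer as a thermal resistance in series:
R_inner film = 1/(h_i·A) = 1/(23.6×39.8) = 0.001065 K/W
R_carbon steel = L/(kA) = 0.0044/(52.5×39.8) = 2.106×10^-6 K/W
R_mineral wool = L/(kA) = 0.13/(0.0387×39.8) = 0.0844 K/W
R_outer film = 1/(h_o·A) = 1/(17.4×39.8) = 0.001444 K/W
R_total = 0.08691 K/W
Q = ΔT / R_total = 95 / 0.08691

Q ≈ 1090 W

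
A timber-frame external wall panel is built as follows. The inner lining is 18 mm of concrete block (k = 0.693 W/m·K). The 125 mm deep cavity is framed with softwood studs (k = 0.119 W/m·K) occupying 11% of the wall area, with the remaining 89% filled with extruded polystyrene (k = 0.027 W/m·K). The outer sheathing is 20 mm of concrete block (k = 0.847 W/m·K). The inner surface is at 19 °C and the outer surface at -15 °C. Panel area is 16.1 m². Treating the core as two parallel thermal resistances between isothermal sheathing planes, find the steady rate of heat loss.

Q ≈ 160 W

Sheathing layers in series; stud and cavity paths in parallel between them.
R_inner = 0.018/(0.693×16.1) = 0.001613 K/W
R_stud  = 0.125/(0.119×0.11×16.1) = 0.5931 K/W
R_cav   = 0.125/(0.027×0.89×16.1) = 0.3231 K/W
1/R_core = 1/R_stud + 1/R_cav → R_core = 0.2092 K/W
R_outer = 0.02/(0.847×16.1) = 0.001467 K/W
R_total = 0.2122 K/W
Q = ΔT/R_total = 34/0.2122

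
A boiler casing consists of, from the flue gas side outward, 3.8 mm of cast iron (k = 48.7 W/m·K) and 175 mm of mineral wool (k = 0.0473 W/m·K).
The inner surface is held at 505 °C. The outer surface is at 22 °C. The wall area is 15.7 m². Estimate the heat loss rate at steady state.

Q ≈ 2050 W

Model the wall as resistances in series:
R_cast iron = L/(kA) = 0.0038/(48.7×15.7) = 4.97×10^-6 K/W
R_mineral wool = L/(kA) = 0.175/(0.0473×15.7) = 0.2357 K/W
R_total = 0.2357 K/W
Q = ΔT / R_total = 483 / 0.2357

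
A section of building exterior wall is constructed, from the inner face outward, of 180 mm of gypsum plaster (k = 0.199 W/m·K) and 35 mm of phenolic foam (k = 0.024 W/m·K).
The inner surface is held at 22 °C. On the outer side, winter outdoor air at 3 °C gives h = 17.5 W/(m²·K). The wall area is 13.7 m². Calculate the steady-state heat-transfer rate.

Q ≈ 108 W

Treating each layer as a thermal resistance in series:
R_gypsum plaster = L/(kA) = 0.18/(0.199×13.7) = 0.06602 K/W
R_phenolic foam = L/(kA) = 0.035/(0.024×13.7) = 0.1064 K/W
R_outer film = 1/(h_o·A) = 1/(17.5×13.7) = 0.004171 K/W
R_total = 0.1766 K/W
Q = ΔT / R_total = 19 / 0.1766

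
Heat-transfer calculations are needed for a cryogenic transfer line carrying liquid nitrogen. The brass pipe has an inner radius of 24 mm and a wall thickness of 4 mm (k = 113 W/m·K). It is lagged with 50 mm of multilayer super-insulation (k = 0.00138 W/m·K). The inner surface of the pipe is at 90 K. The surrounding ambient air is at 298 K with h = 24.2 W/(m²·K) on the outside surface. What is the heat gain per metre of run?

Per-layer cylindrical resistances, series-summed:
R_brass pipe wall = ln(28/24)/(2π×113×1) = 2.171×10^-4 K/W
R_multilayer super-insulation = ln(78/28)/(2π×0.00138×1) = 118.2 K/W
R_outer film = 1/(h_o·2πr_oL) = 1/(24.2×2π×0.078×1) = 0.08432 K/W
R_total = 118.2 K/W
Q = ΔT/R_total = 208/118.2

q′ ≈ 1.76 W/m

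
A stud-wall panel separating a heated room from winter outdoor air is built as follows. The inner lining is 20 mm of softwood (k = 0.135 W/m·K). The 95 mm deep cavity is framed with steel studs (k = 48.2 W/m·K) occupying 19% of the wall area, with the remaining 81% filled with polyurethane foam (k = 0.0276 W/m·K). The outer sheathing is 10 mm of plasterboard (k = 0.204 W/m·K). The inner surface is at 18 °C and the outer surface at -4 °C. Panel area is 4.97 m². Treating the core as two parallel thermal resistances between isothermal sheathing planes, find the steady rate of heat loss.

Sheathing layers in series; stud and cavity paths in parallel between them.
R_inner = 0.02/(0.135×4.97) = 0.02981 K/W
R_stud  = 0.095/(48.2×0.19×4.97) = 0.002087 K/W
R_cav   = 0.095/(0.0276×0.81×4.97) = 0.855 K/W
1/R_core = 1/R_stud + 1/R_cav → R_core = 0.002082 K/W
R_outer = 0.01/(0.204×4.97) = 0.009863 K/W
R_total = 0.04175 K/W
Q = ΔT/R_total = 22/0.04175

Q ≈ 527 W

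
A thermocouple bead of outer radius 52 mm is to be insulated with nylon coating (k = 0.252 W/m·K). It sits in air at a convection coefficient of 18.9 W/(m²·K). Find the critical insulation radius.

r_cr ≈ 26.7 mm

For a sphere r_cr = 2k/h = 2×0.252/18.9
r_cr = 26.7 mm; since the bare radius (52 mm) is above r_cr, any added insulation will reduce heat loss.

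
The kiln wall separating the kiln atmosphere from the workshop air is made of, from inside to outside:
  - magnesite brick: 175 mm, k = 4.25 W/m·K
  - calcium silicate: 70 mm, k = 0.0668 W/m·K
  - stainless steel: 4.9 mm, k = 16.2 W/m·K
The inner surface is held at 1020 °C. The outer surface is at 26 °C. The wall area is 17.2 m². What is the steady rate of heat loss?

Thermal resistances in series:
R_magnesite brick = L/(kA) = 0.175/(4.25×17.2) = 0.002394 K/W
R_calcium silicate = L/(kA) = 0.07/(0.0668×17.2) = 0.06092 K/W
R_stainless steel = L/(kA) = 0.0049/(16.2×17.2) = 1.759×10^-5 K/W
R_total = 0.06334 K/W
Q = ΔT / R_total = 994 / 0.06334

Q ≈ 15700 W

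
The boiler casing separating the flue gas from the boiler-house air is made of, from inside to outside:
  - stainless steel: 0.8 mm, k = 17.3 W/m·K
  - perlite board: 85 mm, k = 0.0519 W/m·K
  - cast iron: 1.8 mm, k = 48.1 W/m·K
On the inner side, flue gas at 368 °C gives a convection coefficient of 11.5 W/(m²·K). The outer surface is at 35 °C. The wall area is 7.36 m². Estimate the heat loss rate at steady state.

Using the resistance-network approach (series):
R_inner film = 1/(h_i·A) = 1/(11.5×7.36) = 0.01181 K/W
R_stainless steel = L/(kA) = 0.0008/(17.3×7.36) = 6.283×10^-6 K/W
R_perlite board = L/(kA) = 0.085/(0.0519×7.36) = 0.2225 K/W
R_cast iron = L/(kA) = 0.0018/(48.1×7.36) = 5.085×10^-6 K/W
R_total = 0.2343 K/W
Q = ΔT / R_total = 333 / 0.2343

Q ≈ 1420 W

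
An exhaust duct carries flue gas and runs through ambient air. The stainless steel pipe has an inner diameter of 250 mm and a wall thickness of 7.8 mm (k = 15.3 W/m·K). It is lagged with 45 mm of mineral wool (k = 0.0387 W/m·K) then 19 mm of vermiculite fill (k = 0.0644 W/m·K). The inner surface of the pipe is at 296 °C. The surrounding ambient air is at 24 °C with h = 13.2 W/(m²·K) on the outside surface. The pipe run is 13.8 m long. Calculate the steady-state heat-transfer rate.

For a radial system each layer contributes R = ln(r_out/r_in)/(2πkL); films add R = 1/(hA).
R_stainless steel pipe wall = ln(132.8/125)/(2π×15.3×13.8) = 4.563×10^-5 K/W
R_mineral wool = ln(177.8/132.8)/(2π×0.0387×13.8) = 0.08696 K/W
R_vermiculite fill = ln(196.8/177.8)/(2π×0.0644×13.8) = 0.01818 K/W
R_outer film = 1/(h_o·2πr_oL) = 1/(13.2×2π×0.1968×13.8) = 0.00444 K/W
R_total = 0.1096 K/W
Q = ΔT/R_total = 272/0.1096

Q ≈ 2480 W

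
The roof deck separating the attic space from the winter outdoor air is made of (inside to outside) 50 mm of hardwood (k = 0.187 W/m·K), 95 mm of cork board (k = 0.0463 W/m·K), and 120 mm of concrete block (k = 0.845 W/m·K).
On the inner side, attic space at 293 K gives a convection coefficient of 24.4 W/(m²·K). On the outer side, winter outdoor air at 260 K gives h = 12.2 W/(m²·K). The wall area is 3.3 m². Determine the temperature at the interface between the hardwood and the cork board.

Thermal resistances in series:
R_inner film = 1/(h_i·A) = 1/(24.4×3.3) = 0.01242 K/W
R_hardwood = L/(kA) = 0.05/(0.187×3.3) = 0.08102 K/W
R_cork board = L/(kA) = 0.095/(0.0463×3.3) = 0.6218 K/W
R_concrete block = L/(kA) = 0.12/(0.845×3.3) = 0.04303 K/W
R_outer film = 1/(h_o·A) = 1/(12.2×3.3) = 0.02484 K/W
R_total = 0.7831 K/W;  Q = ΔT/R_total = 33/0.7831 = 42.14 W
T_interface = T_inner − Q·ΣR(inner→interface) = 293 − 42.1×0.09344

T ≈ 289 K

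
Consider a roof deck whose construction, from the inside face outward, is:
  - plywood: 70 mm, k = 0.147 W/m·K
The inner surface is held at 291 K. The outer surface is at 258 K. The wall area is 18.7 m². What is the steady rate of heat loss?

Thermal resistances in series:
R_plywood = L/(kA) = 0.07/(0.147×18.7) = 0.02546 K/W
R_total = 0.02546 K/W
Q = ΔT / R_total = 33 / 0.02546

Q ≈ 1300 W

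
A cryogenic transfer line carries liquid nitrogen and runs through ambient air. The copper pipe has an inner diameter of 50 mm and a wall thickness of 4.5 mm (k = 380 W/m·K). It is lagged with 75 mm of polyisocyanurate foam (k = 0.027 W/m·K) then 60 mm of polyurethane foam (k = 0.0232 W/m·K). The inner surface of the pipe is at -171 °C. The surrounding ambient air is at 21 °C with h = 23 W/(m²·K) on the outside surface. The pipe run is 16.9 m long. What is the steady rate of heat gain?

For a radial system each layer contributes R = ln(r_out/r_in)/(2πkL); films add R = 1/(hA).
R_copper pipe wall = ln(29.5/25)/(2π×380×16.9) = 4.102×10^-6 K/W
R_polyisocyanurate foam = ln(104.5/29.5)/(2π×0.027×16.9) = 0.4412 K/W
R_polyurethane foam = ln(164.5/104.5)/(2π×0.0232×16.9) = 0.1842 K/W
R_outer film = 1/(h_o·2πr_oL) = 1/(23×2π×0.1645×16.9) = 0.002489 K/W
R_total = 0.6278 K/W
Q = ΔT/R_total = 192/0.6278

Q ≈ 306 W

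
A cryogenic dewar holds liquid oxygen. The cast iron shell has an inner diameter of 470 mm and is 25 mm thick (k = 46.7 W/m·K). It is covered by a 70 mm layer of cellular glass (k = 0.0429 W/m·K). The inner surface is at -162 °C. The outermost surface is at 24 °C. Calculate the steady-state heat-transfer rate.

Q ≈ 123 W

Spherical conduction: R = (1/r_in − 1/r_out)/(4πk) per layer; series-sum.
R_cast iron shell = (1/0.235 − 1/0.26)/(4π×46.7) = 6.972×10^-4 K/W
R_cellular glass = (1/0.26 − 1/0.33)/(4π×0.0429) = 1.513 K/W
R_total = 1.514 K/W
Q = ΔT/R_total = 186/1.514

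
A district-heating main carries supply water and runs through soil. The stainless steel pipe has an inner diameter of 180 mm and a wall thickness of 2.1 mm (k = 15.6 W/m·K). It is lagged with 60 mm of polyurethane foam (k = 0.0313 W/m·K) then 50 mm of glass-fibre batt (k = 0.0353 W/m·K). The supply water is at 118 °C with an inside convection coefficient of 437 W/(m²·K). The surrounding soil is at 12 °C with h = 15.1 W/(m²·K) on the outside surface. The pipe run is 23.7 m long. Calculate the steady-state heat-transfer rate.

Q ≈ 646 W

Treating each annulus and film as a series resistance:
R_inner film = 1/(h_i·2πr₁L) = 1/(437×2π×0.09×23.7) = 1.707×10^-4 K/W
R_stainless steel pipe wall = ln(92.1/90)/(2π×15.6×23.7) = 9.929×10^-6 K/W
R_polyurethane foam = ln(152.1/92.1)/(2π×0.0313×23.7) = 0.1076 K/W
R_glass-fibre batt = ln(202.1/152.1)/(2π×0.0353×23.7) = 0.05407 K/W
R_outer film = 1/(h_o·2πr_oL) = 1/(15.1×2π×0.2021×23.7) = 0.002201 K/W
R_total = 0.1641 K/W
Q = ΔT/R_total = 106/0.1641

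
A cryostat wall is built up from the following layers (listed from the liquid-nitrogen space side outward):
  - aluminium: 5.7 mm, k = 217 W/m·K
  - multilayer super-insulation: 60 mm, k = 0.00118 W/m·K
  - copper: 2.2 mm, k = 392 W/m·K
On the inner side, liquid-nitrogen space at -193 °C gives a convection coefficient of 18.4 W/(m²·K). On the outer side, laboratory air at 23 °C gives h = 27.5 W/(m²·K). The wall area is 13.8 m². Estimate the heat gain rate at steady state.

Q ≈ 58.5 W

Thermal resistances in series:
R_inner film = 1/(h_i·A) = 1/(18.4×13.8) = 0.003938 K/W
R_aluminium = L/(kA) = 0.0057/(217×13.8) = 1.903×10^-6 K/W
R_multilayer super-insulation = L/(kA) = 0.06/(0.00118×13.8) = 3.685 K/W
R_copper = L/(kA) = 0.0022/(392×13.8) = 4.067×10^-7 K/W
R_outer film = 1/(h_o·A) = 1/(27.5×13.8) = 0.002635 K/W
R_total = 3.691 K/W
Q = ΔT / R_total = 216 / 3.691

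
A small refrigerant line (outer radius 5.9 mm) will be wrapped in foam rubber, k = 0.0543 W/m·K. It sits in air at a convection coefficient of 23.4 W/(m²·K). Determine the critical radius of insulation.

For a cylinder r_cr = k/h = 0.0543/23.4
r_cr = 2.32 mm; since the bare radius (5.9 mm) is above r_cr, any added insulation will reduce heat loss.

r_cr ≈ 2.32 mm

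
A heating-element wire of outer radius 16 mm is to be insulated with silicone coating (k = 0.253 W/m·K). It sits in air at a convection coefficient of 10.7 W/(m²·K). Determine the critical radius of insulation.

For a cylinder r_cr = k/h = 0.253/10.7
r_cr = 23.6 mm; since the bare radius (16 mm) is below r_cr, adding a thin layer of insulation will *increase* heat loss.

r_cr ≈ 23.6 mm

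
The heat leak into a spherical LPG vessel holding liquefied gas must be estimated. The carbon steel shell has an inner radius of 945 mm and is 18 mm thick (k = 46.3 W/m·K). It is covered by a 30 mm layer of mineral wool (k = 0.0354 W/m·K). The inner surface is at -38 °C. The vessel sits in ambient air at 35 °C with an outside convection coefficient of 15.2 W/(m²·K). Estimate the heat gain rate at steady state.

Q ≈ 962 W

Radial (spherical) resistances in series:
R_carbon steel shell = (1/0.945 − 1/0.963)/(4π×46.3) = 3.4×10^-5 K/W
R_mineral wool = (1/0.963 − 1/0.993)/(4π×0.0354) = 0.07052 K/W
R_outer film = 1/(h·4πr_o²) = 1/(15.2×4π×0.993²) = 0.005309 K/W
R_total = 0.07587 K/W
Q = ΔT/R_total = 73/0.07587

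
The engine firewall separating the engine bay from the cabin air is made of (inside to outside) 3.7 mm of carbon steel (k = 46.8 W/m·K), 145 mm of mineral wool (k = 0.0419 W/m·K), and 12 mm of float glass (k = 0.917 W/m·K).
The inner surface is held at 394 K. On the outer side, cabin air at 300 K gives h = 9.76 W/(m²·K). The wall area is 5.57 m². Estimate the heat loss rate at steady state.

Treating each layer as a thermal resistance in series:
R_carbon steel = L/(kA) = 0.0037/(46.8×5.57) = 1.419×10^-5 K/W
R_mineral wool = L/(kA) = 0.145/(0.0419×5.57) = 0.6213 K/W
R_float glass = L/(kA) = 0.012/(0.917×5.57) = 0.002349 K/W
R_outer film = 1/(h_o·A) = 1/(9.76×5.57) = 0.01839 K/W
R_total = 0.6421 K/W
Q = ΔT / R_total = 94 / 0.6421

Q ≈ 146 W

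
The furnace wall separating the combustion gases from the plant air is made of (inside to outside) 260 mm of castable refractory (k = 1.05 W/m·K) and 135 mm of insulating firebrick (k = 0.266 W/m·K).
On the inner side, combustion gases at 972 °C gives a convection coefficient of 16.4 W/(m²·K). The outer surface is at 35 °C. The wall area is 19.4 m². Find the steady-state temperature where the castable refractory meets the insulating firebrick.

Model the wall as resistances in series:
R_inner film = 1/(h_i·A) = 1/(16.4×19.4) = 0.003143 K/W
R_castable refractory = L/(kA) = 0.26/(1.05×19.4) = 0.01276 K/W
R_insulating firebrick = L/(kA) = 0.135/(0.266×19.4) = 0.02616 K/W
R_total = 0.04207 K/W;  Q = ΔT/R_total = 937/0.04207 = 22270 W
T_interface = T_inner − Q·ΣR(inner→interface) = 972 − 22300×0.01591

T ≈ 618 °C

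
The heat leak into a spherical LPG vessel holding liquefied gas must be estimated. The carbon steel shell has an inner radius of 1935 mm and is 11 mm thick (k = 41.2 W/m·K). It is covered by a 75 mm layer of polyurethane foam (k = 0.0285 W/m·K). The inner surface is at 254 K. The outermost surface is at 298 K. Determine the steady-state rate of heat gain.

Q ≈ 826 W

Radial (spherical) resistances in series:
R_carbon steel shell = (1/1.935 − 1/1.946)/(4π×41.2) = 5.642×10^-6 K/W
R_polyurethane foam = (1/1.946 − 1/2.021)/(4π×0.0285) = 0.05325 K/W
R_total = 0.05325 K/W
Q = ΔT/R_total = 44/0.05325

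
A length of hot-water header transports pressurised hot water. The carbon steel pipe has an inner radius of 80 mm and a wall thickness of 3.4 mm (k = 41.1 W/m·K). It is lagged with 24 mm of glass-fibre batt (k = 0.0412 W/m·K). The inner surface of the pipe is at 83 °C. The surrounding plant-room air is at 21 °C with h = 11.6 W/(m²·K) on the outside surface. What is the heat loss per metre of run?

q′ ≈ 56.1 W/m

Per-layer cylindrical resistances, series-summed:
R_carbon steel pipe wall = ln(83.4/80)/(2π×41.1×1) = 1.612×10^-4 K/W
R_glass-fibre batt = ln(107.4/83.4)/(2π×0.0412×1) = 0.977 K/W
R_outer film = 1/(h_o·2πr_oL) = 1/(11.6×2π×0.1074×1) = 0.1277 K/W
R_total = 1.105 K/W
Q = ΔT/R_total = 62/1.105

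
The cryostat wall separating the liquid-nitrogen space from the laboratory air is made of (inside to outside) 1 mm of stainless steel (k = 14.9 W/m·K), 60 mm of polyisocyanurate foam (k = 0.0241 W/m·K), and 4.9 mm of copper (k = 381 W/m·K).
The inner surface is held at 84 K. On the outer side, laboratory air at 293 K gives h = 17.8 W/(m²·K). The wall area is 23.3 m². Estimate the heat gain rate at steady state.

Q ≈ 1910 W

Treating each layer as a thermal resistance in series:
R_stainless steel = L/(kA) = 0.001/(14.9×23.3) = 2.88×10^-6 K/W
R_polyisocyanurate foam = L/(kA) = 0.06/(0.0241×23.3) = 0.1069 K/W
R_copper = L/(kA) = 0.0049/(381×23.3) = 5.52×10^-7 K/W
R_outer film = 1/(h_o·A) = 1/(17.8×23.3) = 0.002411 K/W
R_total = 0.1093 K/W
Q = ΔT / R_total = 209 / 0.1093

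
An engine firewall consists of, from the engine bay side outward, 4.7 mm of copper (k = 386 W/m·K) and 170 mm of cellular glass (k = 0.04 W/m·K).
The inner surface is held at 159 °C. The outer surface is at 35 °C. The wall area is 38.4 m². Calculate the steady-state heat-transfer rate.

Q ≈ 1120 W

Treating each layer as a thermal resistance in series:
R_copper = L/(kA) = 0.0047/(386×38.4) = 3.171×10^-7 K/W
R_cellular glass = L/(kA) = 0.17/(0.04×38.4) = 0.1107 K/W
R_total = 0.1107 K/W
Q = ΔT / R_total = 124 / 0.1107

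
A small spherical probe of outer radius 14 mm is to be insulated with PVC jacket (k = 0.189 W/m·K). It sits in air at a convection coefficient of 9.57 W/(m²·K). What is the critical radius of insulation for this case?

For a sphere r_cr = 2k/h = 2×0.189/9.57
r_cr = 39.5 mm; since the bare radius (14 mm) is below r_cr, adding a thin layer of insulation will *increase* heat loss.

r_cr ≈ 39.5 mm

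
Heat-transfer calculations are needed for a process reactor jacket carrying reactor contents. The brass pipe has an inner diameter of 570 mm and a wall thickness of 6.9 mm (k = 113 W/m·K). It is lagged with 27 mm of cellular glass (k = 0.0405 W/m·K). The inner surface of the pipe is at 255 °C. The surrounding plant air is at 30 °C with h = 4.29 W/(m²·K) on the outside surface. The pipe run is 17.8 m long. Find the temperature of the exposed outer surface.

Per-layer cylindrical resistances, series-summed:
R_brass pipe wall = ln(291.9/285)/(2π×113×17.8) = 1.893×10^-6 K/W
R_cellular glass = ln(318.9/291.9)/(2π×0.0405×17.8) = 0.01953 K/W
R_outer film = 1/(h_o·2πr_oL) = 1/(4.29×2π×0.3189×17.8) = 0.006536 K/W
R_total = 0.02607 K/W
Q = ΔT/R_total = 225/0.02607
Q = 8630 W
T_interface = T_inner − Q·ΣR(inner→interface) = 255 − 8630×0.01953

T ≈ 86.4 °C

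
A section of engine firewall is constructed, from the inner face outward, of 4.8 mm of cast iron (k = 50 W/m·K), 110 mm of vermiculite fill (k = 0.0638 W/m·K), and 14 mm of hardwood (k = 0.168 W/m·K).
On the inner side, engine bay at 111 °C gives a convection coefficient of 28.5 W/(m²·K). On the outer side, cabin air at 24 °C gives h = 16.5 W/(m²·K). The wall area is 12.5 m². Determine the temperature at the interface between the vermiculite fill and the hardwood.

Thermal resistances in series:
R_inner film = 1/(h_i·A) = 1/(28.5×12.5) = 0.002807 K/W
R_cast iron = L/(kA) = 0.0048/(50×12.5) = 7.68×10^-6 K/W
R_vermiculite fill = L/(kA) = 0.11/(0.0638×12.5) = 0.1379 K/W
R_hardwood = L/(kA) = 0.014/(0.168×12.5) = 0.006667 K/W
R_outer film = 1/(h_o·A) = 1/(16.5×12.5) = 0.004848 K/W
R_total = 0.1523 K/W;  Q = ΔT/R_total = 87/0.1523 = 571.4 W
T_interface = T_inner − Q·ΣR(inner→interface) = 111 − 571×0.1407

T ≈ 30.6 °C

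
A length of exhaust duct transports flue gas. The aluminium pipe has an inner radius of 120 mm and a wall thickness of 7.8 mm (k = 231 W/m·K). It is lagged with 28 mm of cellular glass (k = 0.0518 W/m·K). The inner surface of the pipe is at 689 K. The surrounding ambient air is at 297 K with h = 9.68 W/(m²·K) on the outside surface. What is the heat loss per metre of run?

Cylindrical conduction, so R = ln(r₂/r₁)/(2πkL) per layer, in series:
R_aluminium pipe wall = ln(127.8/120)/(2π×231×1) = 4.339×10^-5 K/W
R_cellular glass = ln(155.8/127.8)/(2π×0.0518×1) = 0.6087 K/W
R_outer film = 1/(h_o·2πr_oL) = 1/(9.68×2π×0.1558×1) = 0.1055 K/W
R_total = 0.7143 K/W
Q = ΔT/R_total = 392/0.7143

q′ ≈ 549 W/m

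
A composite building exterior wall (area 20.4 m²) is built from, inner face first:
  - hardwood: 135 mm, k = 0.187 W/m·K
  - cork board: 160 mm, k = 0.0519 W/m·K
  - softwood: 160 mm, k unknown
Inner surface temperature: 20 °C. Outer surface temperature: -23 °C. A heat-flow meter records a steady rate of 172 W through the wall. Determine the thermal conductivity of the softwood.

k ≈ 0.124 W/(m·K)

Model the wall as resistances in series:
R_hardwood = L/(kA) = 0.135/(0.187×20.4) = 0.03539 K/W
R_cork board = L/(kA) = 0.16/(0.0519×20.4) = 0.1511 K/W
Sum of known resistances R_other = 0.1865 K/W
Total R = ΔT/Q = 43/172 = 0.25 K/W
R_softwood = R_total − R_other = 0.06349 K/W
k = L/(R·A) = 0.16/(0.06349×20.4)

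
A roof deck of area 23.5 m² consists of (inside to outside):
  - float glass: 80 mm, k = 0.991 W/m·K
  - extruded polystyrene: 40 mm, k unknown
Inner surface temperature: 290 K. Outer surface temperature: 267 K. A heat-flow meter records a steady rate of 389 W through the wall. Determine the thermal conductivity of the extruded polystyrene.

Thermal resistances in series:
R_float glass = L/(kA) = 0.08/(0.991×23.5) = 0.003435 K/W
Sum of known resistances R_other = 0.003435 K/W
Total R = ΔT/Q = 23/389 = 0.05913 K/W
R_extruded polystyrene = R_total − R_other = 0.05569 K/W
k = L/(R·A) = 0.04/(0.05569×23.5)

k ≈ 0.0306 W/(m·K)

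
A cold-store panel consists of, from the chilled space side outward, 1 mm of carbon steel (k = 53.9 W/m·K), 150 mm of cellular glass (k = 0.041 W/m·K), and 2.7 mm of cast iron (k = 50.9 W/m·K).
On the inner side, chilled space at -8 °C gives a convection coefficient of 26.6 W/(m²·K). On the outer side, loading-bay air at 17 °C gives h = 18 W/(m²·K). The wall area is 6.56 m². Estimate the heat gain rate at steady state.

Q ≈ 43.7 W

Series thermal resistances:
R_inner film = 1/(h_i·A) = 1/(26.6×6.56) = 0.005731 K/W
R_carbon steel = L/(kA) = 0.001/(53.9×6.56) = 2.828×10^-6 K/W
R_cellular glass = L/(kA) = 0.15/(0.041×6.56) = 0.5577 K/W
R_cast iron = L/(kA) = 0.0027/(50.9×6.56) = 8.086×10^-6 K/W
R_outer film = 1/(h_o·A) = 1/(18×6.56) = 0.008469 K/W
R_total = 0.5719 K/W
Q = ΔT / R_total = 25 / 0.5719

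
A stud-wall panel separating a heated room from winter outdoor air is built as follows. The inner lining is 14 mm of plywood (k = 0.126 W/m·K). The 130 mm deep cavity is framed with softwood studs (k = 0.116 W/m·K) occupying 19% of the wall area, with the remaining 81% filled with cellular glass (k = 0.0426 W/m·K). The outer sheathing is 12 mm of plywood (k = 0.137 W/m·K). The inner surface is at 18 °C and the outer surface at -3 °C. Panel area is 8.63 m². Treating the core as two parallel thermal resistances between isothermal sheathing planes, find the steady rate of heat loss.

Q ≈ 72.6 W

Sheathing layers in series; stud and cavity paths in parallel between them.
R_inner = 0.014/(0.126×8.63) = 0.01287 K/W
R_stud  = 0.13/(0.116×0.19×8.63) = 0.6835 K/W
R_cav   = 0.13/(0.0426×0.81×8.63) = 0.4366 K/W
1/R_core = 1/R_stud + 1/R_cav → R_core = 0.2664 K/W
R_outer = 0.012/(0.137×8.63) = 0.01015 K/W
R_total = 0.2894 K/W
Q = ΔT/R_total = 21/0.2894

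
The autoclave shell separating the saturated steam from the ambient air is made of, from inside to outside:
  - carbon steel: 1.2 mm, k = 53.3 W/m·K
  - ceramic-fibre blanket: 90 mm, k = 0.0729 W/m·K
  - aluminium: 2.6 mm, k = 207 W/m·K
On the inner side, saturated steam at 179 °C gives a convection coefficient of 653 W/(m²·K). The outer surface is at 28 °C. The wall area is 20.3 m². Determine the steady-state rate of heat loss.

Q ≈ 2480 W

Treating each layer as a thermal resistance in series:
R_inner film = 1/(h_i·A) = 1/(653×20.3) = 7.544×10^-5 K/W
R_carbon steel = L/(kA) = 0.0012/(53.3×20.3) = 1.109×10^-6 K/W
R_ceramic-fibre blanket = L/(kA) = 0.09/(0.0729×20.3) = 0.06082 K/W
R_aluminium = L/(kA) = 0.0026/(207×20.3) = 6.187×10^-7 K/W
R_total = 0.06089 K/W
Q = ΔT / R_total = 151 / 0.06089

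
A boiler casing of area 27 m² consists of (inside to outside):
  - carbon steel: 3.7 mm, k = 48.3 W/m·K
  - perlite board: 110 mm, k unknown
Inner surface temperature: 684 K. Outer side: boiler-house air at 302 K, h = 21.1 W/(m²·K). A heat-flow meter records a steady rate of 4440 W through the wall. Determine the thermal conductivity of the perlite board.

k ≈ 0.0483 W/(m·K)

Series thermal resistances:
R_carbon steel = L/(kA) = 0.0037/(48.3×27) = 2.837×10^-6 K/W
R_outer film = 1/(h_o·A) = 1/(21.1×27) = 0.001755 K/W
Sum of known resistances R_other = 0.001758 K/W
Total R = ΔT/Q = 382/4440 = 0.08604 K/W
R_perlite board = R_total − R_other = 0.08428 K/W
k = L/(R·A) = 0.11/(0.08428×27)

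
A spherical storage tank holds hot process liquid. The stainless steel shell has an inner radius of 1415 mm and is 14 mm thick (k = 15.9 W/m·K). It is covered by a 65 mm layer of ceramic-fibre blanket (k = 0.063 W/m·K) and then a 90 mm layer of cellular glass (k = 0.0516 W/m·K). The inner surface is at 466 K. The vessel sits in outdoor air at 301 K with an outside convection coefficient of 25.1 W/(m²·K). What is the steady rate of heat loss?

Radial (spherical) resistances in series:
R_stainless steel shell = (1/1.415 − 1/1.429)/(4π×15.9) = 3.465×10^-5 K/W
R_ceramic-fibre blanket = (1/1.429 − 1/1.494)/(4π×0.063) = 0.03846 K/W
R_cellular glass = (1/1.494 − 1/1.584)/(4π×0.0516) = 0.05865 K/W
R_outer film = 1/(h·4πr_o²) = 1/(25.1×4π×1.584²) = 0.001264 K/W
R_total = 0.09841 K/W
Q = ΔT/R_total = 165/0.09841

Q ≈ 1680 W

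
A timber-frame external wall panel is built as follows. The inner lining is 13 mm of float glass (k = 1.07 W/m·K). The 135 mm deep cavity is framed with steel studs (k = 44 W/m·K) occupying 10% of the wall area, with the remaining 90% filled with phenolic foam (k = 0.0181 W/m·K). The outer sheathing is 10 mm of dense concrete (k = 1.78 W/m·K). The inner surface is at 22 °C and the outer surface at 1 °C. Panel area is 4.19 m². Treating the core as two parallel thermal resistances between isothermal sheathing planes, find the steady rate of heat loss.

Sheathing layers in series; stud and cavity paths in parallel between them.
R_inner = 0.013/(1.07×4.19) = 0.0029 K/W
R_stud  = 0.135/(44×0.1×4.19) = 0.007323 K/W
R_cav   = 0.135/(0.0181×0.9×4.19) = 1.978 K/W
1/R_core = 1/R_stud + 1/R_cav → R_core = 0.007296 K/W
R_outer = 0.01/(1.78×4.19) = 0.001341 K/W
R_total = 0.01154 K/W
Q = ΔT/R_total = 21/0.01154

Q ≈ 1820 W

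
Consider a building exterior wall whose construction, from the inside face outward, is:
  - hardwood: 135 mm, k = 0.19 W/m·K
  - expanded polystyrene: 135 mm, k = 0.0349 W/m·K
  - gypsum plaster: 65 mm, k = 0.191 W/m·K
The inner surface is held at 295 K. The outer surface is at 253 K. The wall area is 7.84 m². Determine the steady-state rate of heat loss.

Q ≈ 66.9 W

Series thermal resistances:
R_hardwood = L/(kA) = 0.135/(0.19×7.84) = 0.09063 K/W
R_expanded polystyrene = L/(kA) = 0.135/(0.0349×7.84) = 0.4934 K/W
R_gypsum plaster = L/(kA) = 0.065/(0.191×7.84) = 0.04341 K/W
R_total = 0.6274 K/W
Q = ΔT / R_total = 42 / 0.6274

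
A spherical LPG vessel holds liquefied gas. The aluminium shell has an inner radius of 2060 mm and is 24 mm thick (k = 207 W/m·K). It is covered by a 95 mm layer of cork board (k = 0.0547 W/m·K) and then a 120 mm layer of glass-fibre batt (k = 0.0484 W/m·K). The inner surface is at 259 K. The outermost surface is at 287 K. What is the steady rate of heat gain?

Q ≈ 401 W

For a spherical shell R = (1/r₁ − 1/r₂)/(4πk); film R = 1/(h·4πr²). In series:
R_aluminium shell = (1/2.06 − 1/2.084)/(4π×207) = 2.149×10^-6 K/W
R_cork board = (1/2.084 − 1/2.179)/(4π×0.0547) = 0.03043 K/W
R_glass-fibre batt = (1/2.179 − 1/2.299)/(4π×0.0484) = 0.03938 K/W
R_total = 0.06982 K/W
Q = ΔT/R_total = 28/0.06982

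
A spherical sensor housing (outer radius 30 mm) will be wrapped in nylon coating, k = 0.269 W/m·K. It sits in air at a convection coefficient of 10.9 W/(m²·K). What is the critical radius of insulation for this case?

For a sphere r_cr = 2k/h = 2×0.269/10.9
r_cr = 49.4 mm; since the bare radius (30 mm) is below r_cr, adding a thin layer of insulation will *increase* heat loss.

r_cr ≈ 49.4 mm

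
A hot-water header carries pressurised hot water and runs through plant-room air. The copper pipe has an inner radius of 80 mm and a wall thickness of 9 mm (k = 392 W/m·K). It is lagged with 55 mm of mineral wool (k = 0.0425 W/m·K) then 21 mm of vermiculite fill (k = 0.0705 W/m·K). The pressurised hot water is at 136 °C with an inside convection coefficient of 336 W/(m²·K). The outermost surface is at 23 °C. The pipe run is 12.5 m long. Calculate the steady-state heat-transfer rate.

Q ≈ 668 W

Per-layer cylindrical resistances, series-summed:
R_inner film = 1/(h_i·2πr₁L) = 1/(336×2π×0.08×12.5) = 4.737×10^-4 K/W
R_copper pipe wall = ln(89/80)/(2π×392×12.5) = 3.463×10^-6 K/W
R_mineral wool = ln(144/89)/(2π×0.0425×12.5) = 0.1442 K/W
R_vermiculite fill = ln(165/144)/(2π×0.0705×12.5) = 0.02459 K/W
R_total = 0.1692 K/W
Q = ΔT/R_total = 113/0.1692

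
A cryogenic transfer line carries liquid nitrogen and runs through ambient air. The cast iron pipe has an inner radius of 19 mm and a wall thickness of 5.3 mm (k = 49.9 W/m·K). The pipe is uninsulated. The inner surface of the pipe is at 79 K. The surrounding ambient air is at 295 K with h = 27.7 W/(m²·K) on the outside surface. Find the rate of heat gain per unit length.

Treating each annulus and film as a series resistance:
R_cast iron pipe wall = ln(24.3/19)/(2π×49.9×1) = 7.847×10^-4 K/W
R_outer film = 1/(h_o·2πr_oL) = 1/(27.7×2π×0.0243×1) = 0.2364 K/W
R_total = 0.2372 K/W
Q = ΔT/R_total = 216/0.2372

q′ ≈ 911 W/m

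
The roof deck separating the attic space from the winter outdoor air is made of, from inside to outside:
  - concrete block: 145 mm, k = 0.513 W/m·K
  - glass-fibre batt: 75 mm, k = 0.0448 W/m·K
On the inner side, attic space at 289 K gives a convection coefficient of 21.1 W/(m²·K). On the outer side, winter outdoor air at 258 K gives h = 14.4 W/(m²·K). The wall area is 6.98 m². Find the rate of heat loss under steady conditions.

Q ≈ 104 W

Model the wall as resistances in series:
R_inner film = 1/(h_i·A) = 1/(21.1×6.98) = 0.00679 K/W
R_concrete block = L/(kA) = 0.145/(0.513×6.98) = 0.04049 K/W
R_glass-fibre batt = L/(kA) = 0.075/(0.0448×6.98) = 0.2398 K/W
R_outer film = 1/(h_o·A) = 1/(14.4×6.98) = 0.009949 K/W
R_total = 0.2971 K/W
Q = ΔT / R_total = 31 / 0.2971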